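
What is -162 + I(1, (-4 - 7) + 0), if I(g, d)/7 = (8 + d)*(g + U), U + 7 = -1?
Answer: -15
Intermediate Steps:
U = -8 (U = -7 - 1 = -8)
I(g, d) = 7*(-8 + g)*(8 + d) (I(g, d) = 7*((8 + d)*(g - 8)) = 7*((8 + d)*(-8 + g)) = 7*((-8 + g)*(8 + d)) = 7*(-8 + g)*(8 + d))
-162 + I(1, (-4 - 7) + 0) = -162 + (-448 - 56*((-4 - 7) + 0) + 56*1 + 7*((-4 - 7) + 0)*1) = -162 + (-448 - 56*(-11 + 0) + 56 + 7*(-11 + 0)*1) = -162 + (-448 - 56*(-11) + 56 + 7*(-11)*1) = -162 + (-448 + 616 + 56 - 77) = -162 + 147 = -15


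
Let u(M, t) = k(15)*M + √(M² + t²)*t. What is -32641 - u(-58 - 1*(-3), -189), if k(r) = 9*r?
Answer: -25216 + 189*√38746 ≈ 11987.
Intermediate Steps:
u(M, t) = 135*M + t*√(M² + t²) (u(M, t) = (9*15)*M + √(M² + t²)*t = 135*M + t*√(M² + t²))
-32641 - u(-58 - 1*(-3), -189) = -32641 - (135*(-58 - 1*(-3)) - 189*√((-58 - 1*(-3))² + (-189)²)) = -32641 - (135*(-58 + 3) - 189*√((-58 + 3)² + 35721)) = -32641 - (135*(-55) - 189*√((-55)² + 35721)) = -32641 - (-7425 - 189*√(3025 + 35721)) = -32641 - (-7425 - 189*√38746) = -32641 + (7425 + 189*√38746) = -25216 + 189*√38746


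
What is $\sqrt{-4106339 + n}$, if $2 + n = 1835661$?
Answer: $2 i \sqrt{567670} \approx 1506.9 i$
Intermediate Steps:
$n = 1835659$ ($n = -2 + 1835661 = 1835659$)
$\sqrt{-4106339 + n} = \sqrt{-4106339 + 1835659} = \sqrt{-2270680} = 2 i \sqrt{567670}$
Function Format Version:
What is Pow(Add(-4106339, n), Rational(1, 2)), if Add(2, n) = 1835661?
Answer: Mul(2, I, Pow(567670, Rational(1, 2))) ≈ Mul(1506.9, I)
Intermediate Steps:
n = 1835659 (n = Add(-2, 1835661) = 1835659)
Pow(Add(-4106339, n), Rational(1, 2)) = Pow(Add(-4106339, 1835659), Rational(1, 2)) = Pow(-2270680, Rational(1, 2)) = Mul(2, I, Pow(567670, Rational(1, 2)))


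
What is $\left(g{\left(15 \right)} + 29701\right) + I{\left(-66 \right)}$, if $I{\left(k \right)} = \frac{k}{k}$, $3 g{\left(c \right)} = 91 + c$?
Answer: $\frac{89212}{3} \approx 29737.0$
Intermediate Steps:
$g{\left(c \right)} = \frac{91}{3} + \frac{c}{3}$ ($g{\left(c \right)} = \frac{91 + c}{3} = \frac{91}{3} + \frac{c}{3}$)
$I{\left(k \right)} = 1$
$\left(g{\left(15 \right)} + 29701\right) + I{\left(-66 \right)} = \left(\left(\frac{91}{3} + \frac{1}{3} \cdot 15\right) + 29701\right) + 1 = \left(\left(\frac{91}{3} + 5\right) + 29701\right) + 1 = \left(\frac{106}{3} + 29701\right) + 1 = \frac{89209}{3} + 1 = \frac{89212}{3}$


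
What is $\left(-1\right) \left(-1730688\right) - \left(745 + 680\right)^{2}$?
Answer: $-299937$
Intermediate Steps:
$\left(-1\right) \left(-1730688\right) - \left(745 + 680\right)^{2} = 1730688 - 1425^{2} = 1730688 - 2030625 = -299937$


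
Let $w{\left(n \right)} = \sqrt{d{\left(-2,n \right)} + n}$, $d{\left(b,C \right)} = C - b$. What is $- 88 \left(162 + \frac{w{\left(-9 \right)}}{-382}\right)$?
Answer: $-14256 + \frac{176 i}{191} \approx -14256.0 + 0.92147 i$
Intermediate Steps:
$w{\left(n \right)} = \sqrt{2 + 2 n}$ ($w{\left(n \right)} = \sqrt{\left(n - -2\right) + n} = \sqrt{\left(n + 2\right) + n} = \sqrt{\left(2 + n\right) + n} = \sqrt{2 + 2 n}$)
$- 88 \left(162 + \frac{w{\left(-9 \right)}}{-382}\right) = - 88 \left(162 + \frac{\sqrt{2 + 2 \left(-9\right)}}{-382}\right) = - 88 \left(162 + \sqrt{2 - 18} \left(- \frac{1}{382}\right)\right) = - 88 \left(162 + \sqrt{-16} \left(- \frac{1}{382}\right)\right) = - 88 \left(162 + 4 i \left(- \frac{1}{382}\right)\right) = - 88 \left(162 - \frac{2 i}{191}\right) = -14256 + \frac{176 i}{191}$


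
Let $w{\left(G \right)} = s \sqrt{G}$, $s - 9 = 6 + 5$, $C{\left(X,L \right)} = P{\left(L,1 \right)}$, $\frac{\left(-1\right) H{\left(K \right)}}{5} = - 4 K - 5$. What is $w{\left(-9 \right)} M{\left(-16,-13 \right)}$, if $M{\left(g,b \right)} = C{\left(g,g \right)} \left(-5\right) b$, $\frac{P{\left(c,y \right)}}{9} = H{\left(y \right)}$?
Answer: $1579500 i \approx 1.5795 \cdot 10^{6} i$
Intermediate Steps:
$H{\left(K \right)} = 25 + 20 K$ ($H{\left(K \right)} = - 5 \left(- 4 K - 5\right) = - 5 \left(-5 - 4 K\right) = 25 + 20 K$)
$P{\left(c,y \right)} = 225 + 180 y$ ($P{\left(c,y \right)} = 9 \left(25 + 20 y\right) = 225 + 180 y$)
$C{\left(X,L \right)} = 405$ ($C{\left(X,L \right)} = 225 + 180 \cdot 1 = 225 + 180 = 405$)
$s = 20$ ($s = 9 + \left(6 + 5\right) = 9 + 11 = 20$)
$M{\left(g,b \right)} = - 2025 b$ ($M{\left(g,b \right)} = 405 \left(-5\right) b = - 2025 b$)
$w{\left(G \right)} = 20 \sqrt{G}$
$w{\left(-9 \right)} M{\left(-16,-13 \right)} = 20 \sqrt{-9} \left(\left(-2025\right) \left(-13\right)\right) = 20 \cdot 3 i 26325 = 60 i 26325 = 1579500 i$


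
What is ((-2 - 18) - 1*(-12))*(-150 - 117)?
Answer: 2136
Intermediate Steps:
((-2 - 18) - 1*(-12))*(-150 - 117) = (-20 + 12)*(-267) = -8*(-267) = 2136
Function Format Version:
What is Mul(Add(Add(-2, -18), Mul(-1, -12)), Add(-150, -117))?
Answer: 2136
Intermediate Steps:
Mul(Add(Add(-2, -18), Mul(-1, -12)), Add(-150, -117)) = Mul(Add(-20, 12), -267) = Mul(-8, -267) = 2136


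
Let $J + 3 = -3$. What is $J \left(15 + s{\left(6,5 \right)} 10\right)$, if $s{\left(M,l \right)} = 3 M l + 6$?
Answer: $-5850$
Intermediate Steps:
$s{\left(M,l \right)} = 6 + 3 M l$ ($s{\left(M,l \right)} = 3 M l + 6 = 6 + 3 M l$)
$J = -6$ ($J = -3 - 3 = -6$)
$J \left(15 + s{\left(6,5 \right)} 10\right) = - 6 \left(15 + \left(6 + 3 \cdot 6 \cdot 5\right) 10\right) = - 6 \left(15 + \left(6 + 90\right) 10\right) = - 6 \left(15 + 96 \cdot 10\right) = - 6 \left(15 + 960\right) = \left(-6\right) 975 = -5850$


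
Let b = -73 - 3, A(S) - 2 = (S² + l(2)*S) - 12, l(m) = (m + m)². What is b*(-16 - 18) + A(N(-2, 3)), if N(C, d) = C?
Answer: 2546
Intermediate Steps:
l(m) = 4*m² (l(m) = (2*m)² = 4*m²)
A(S) = -10 + S² + 16*S (A(S) = 2 + ((S² + (4*2²)*S) - 12) = 2 + ((S² + (4*4)*S) - 12) = 2 + ((S² + 16*S) - 12) = 2 + (-12 + S² + 16*S) = -10 + S² + 16*S)
b = -76
b*(-16 - 18) + A(N(-2, 3)) = -76*(-16 - 18) + (-10 + (-2)² + 16*(-2)) = -76*(-34) + (-10 + 4 - 32) = 2584 - 38 = 2546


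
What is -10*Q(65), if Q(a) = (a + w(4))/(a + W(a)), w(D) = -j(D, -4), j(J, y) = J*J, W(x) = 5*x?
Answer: -49/39 ≈ -1.2564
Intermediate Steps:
j(J, y) = J**2
w(D) = -D**2
Q(a) = (-16 + a)/(6*a) (Q(a) = (a - 1*4**2)/(a + 5*a) = (a - 1*16)/((6*a)) = (a - 16)*(1/(6*a)) = (-16 + a)*(1/(6*a)) = (-16 + a)/(6*a))
-10*Q(65) = -5*(-16 + 65)/(3*65) = -5*49/(3*65) = -10*49/390 = -49/39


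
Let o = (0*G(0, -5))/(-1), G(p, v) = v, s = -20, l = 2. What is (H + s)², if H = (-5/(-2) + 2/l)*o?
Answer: 400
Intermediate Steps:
o = 0 (o = (0*(-5))/(-1) = 0*(-1) = 0)
H = 0 (H = (-5/(-2) + 2/2)*0 = (-5*(-½) + 2*(½))*0 = (5/2 + 1)*0 = (7/2)*0 = 0)
(H + s)² = (0 - 20)² = (-20)² = 400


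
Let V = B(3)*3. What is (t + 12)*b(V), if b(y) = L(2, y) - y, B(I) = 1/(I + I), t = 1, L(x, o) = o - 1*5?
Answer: -65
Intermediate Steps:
L(x, o) = -5 + o (L(x, o) = o - 5 = -5 + o)
B(I) = 1/(2*I)
V = 1/2 (V = ((1/2)/3)*3 = ((1/2)*(1/3))*3 = (1/6)*3 = 1/2 ≈ 0.50000)
b(y) = -5 (b(y) = (-5 + y) - y = -5)
(t + 12)*b(V) = (1 + 12)*(-5) = 13*(-5) = -65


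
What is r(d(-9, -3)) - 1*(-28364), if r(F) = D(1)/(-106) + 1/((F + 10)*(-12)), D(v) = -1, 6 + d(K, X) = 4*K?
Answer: 577264373/20352 ≈ 28364.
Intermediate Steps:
d(K, X) = -6 + 4*K
r(F) = 1/106 - 1/(12*(10 + F)) (r(F) = -1/(-106) + 1/((F + 10)*(-12)) = -1*(-1/106) - 1/12/(10 + F) = 1/106 - 1/(12*(10 + F)))
r(d(-9, -3)) - 1*(-28364) = (7 + 6*(-6 + 4*(-9)))/(636*(10 + (-6 + 4*(-9)))) - 1*(-28364) = (7 + 6*(-6 - 36))/(636*(10 + (-6 - 36))) + 28364 = (7 + 6*(-42))/(636*(10 - 42)) + 28364 = (1/636)*(7 - 252)/(-32) + 28364 = (1/636)*(-1/32)*(-245) + 28364 = 245/20352 + 28364 = 577264373/20352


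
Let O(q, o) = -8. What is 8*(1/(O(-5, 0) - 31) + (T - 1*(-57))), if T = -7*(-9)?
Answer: 37432/39 ≈ 959.79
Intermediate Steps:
T = 63
8*(1/(O(-5, 0) - 31) + (T - 1*(-57))) = 8*(1/(-8 - 31) + (63 - 1*(-57))) = 8*(1/(-39) + (63 + 57)) = 8*(-1/39 + 120) = 8*(4679/39) = 37432/39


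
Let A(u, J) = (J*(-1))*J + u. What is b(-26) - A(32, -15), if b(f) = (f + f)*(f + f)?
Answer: 2897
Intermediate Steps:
A(u, J) = u - J² (A(u, J) = (-J)*J + u = -J² + u = u - J²)
b(f) = 4*f² (b(f) = (2*f)*(2*f) = 4*f²)
b(-26) - A(32, -15) = 4*(-26)² - (32 - 1*(-15)²) = 4*676 - (32 - 1*225) = 2704 - (32 - 225) = 2704 - 1*(-193) = 2704 + 193 = 2897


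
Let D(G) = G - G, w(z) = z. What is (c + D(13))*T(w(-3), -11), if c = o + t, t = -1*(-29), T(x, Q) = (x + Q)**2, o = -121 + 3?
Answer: -17444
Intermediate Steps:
o = -118
D(G) = 0
T(x, Q) = (Q + x)**2
t = 29
c = -89 (c = -118 + 29 = -89)
(c + D(13))*T(w(-3), -11) = (-89 + 0)*(-11 - 3)**2 = -89*(-14)**2 = -89*196 = -17444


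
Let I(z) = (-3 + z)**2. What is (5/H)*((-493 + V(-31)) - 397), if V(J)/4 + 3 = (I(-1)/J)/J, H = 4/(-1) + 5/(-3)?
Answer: 13001370/16337 ≈ 795.82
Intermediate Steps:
H = -17/3 (H = 4*(-1) + 5*(-1/3) = -4 - 5/3 = -17/3 ≈ -5.6667)
V(J) = -12 + 64/J**2 (V(J) = -12 + 4*(((-3 - 1)**2/J)/J) = -12 + 4*(((-4)**2/J)/J) = -12 + 4*((16/J)/J) = -12 + 4*(16/J**2) = -12 + 64/J**2)
(5/H)*((-493 + V(-31)) - 397) = (5/(-17/3))*((-493 + (-12 + 64/(-31)**2)) - 397) = (5*(-3/17))*((-493 + (-12 + 64*(1/961))) - 397) = -15*((-493 + (-12 + 64/961)) - 397)/17 = -15*((-493 - 11468/961) - 397)/17 = -15*(-485241/961 - 397)/17 = -15/17*(-866758/961) = 13001370/16337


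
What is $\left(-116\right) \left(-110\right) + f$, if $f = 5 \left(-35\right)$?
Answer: $12585$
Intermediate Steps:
$f = -175$
$\left(-116\right) \left(-110\right) + f = \left(-116\right) \left(-110\right) - 175 = 12760 - 175 = 12585$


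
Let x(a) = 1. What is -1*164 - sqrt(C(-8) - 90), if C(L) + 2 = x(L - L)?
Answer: -164 - I*sqrt(91) ≈ -164.0 - 9.5394*I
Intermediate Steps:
C(L) = -1 (C(L) = -2 + 1 = -1)
-1*164 - sqrt(C(-8) - 90) = -1*164 - sqrt(-1 - 90) = -164 - sqrt(-91) = -164 - I*sqrt(91)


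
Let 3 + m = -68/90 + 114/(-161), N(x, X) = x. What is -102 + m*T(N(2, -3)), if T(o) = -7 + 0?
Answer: -73231/1035 ≈ -70.755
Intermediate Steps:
T(o) = -7
m = -32339/7245 (m = -3 + (-68/90 + 114/(-161)) = -3 + (-68*1/90 + 114*(-1/161)) = -3 + (-34/45 - 114/161) = -3 - 10604/7245 = -32339/7245 ≈ -4.4636)
-102 + m*T(N(2, -3)) = -102 - 32339/7245*(-7) = -102 + 32339/1035 = -73231/1035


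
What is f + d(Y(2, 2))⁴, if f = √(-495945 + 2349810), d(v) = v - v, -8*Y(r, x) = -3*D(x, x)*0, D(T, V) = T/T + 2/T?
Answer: 3*√205985 ≈ 1361.6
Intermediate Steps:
D(T, V) = 1 + 2/T
Y(r, x) = 0 (Y(r, x) = -(-3*(2 + x)/x)*0/8 = -⅛*0 = 0)
d(v) = 0
f = 3*√205985 (f = √1853865 = 3*√205985 ≈ 1361.6)
f + d(Y(2, 2))⁴ = 3*√205985 + 0⁴ = 3*√205985 + 0 = 3*√205985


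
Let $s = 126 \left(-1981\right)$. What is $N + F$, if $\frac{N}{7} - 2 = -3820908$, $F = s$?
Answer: $-26995948$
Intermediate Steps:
$s = -249606$
$F = -249606$
$N = -26746342$ ($N = 14 + 7 \left(-3820908\right) = 14 - 26746356 = -26746342$)
$N + F = -26746342 - 249606 = -26995948$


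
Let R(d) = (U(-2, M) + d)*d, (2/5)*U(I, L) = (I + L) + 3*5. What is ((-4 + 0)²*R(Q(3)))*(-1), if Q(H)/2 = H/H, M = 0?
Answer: -1104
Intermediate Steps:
U(I, L) = 75/2 + 5*I/2 + 5*L/2 (U(I, L) = 5*((I + L) + 3*5)/2 = 5*((I + L) + 15)/2 = 5*(15 + I + L)/2 = 75/2 + 5*I/2 + 5*L/2)
Q(H) = 2 (Q(H) = 2*(H/H) = 2*1 = 2)
R(d) = d*(65/2 + d) (R(d) = ((75/2 + (5/2)*(-2) + (5/2)*0) + d)*d = ((75/2 - 5 + 0) + d)*d = (65/2 + d)*d = d*(65/2 + d))
((-4 + 0)²*R(Q(3)))*(-1) = ((-4 + 0)²*((½)*2*(65 + 2*2)))*(-1) = ((-4)²*((½)*2*(65 + 4)))*(-1) = (16*((½)*2*69))*(-1) = (16*69)*(-1) = 1104*(-1) = -1104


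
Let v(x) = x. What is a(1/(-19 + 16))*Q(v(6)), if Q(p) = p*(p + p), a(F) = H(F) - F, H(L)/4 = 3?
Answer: 888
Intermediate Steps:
H(L) = 12 (H(L) = 4*3 = 12)
a(F) = 12 - F
Q(p) = 2*p**2 (Q(p) = p*(2*p) = 2*p**2)
a(1/(-19 + 16))*Q(v(6)) = (12 - 1/(-19 + 16))*(2*6**2) = (12 - 1/(-3))*(2*36) = (12 - 1*(-1/3))*72 = (12 + 1/3)*72 = (37/3)*72 = 888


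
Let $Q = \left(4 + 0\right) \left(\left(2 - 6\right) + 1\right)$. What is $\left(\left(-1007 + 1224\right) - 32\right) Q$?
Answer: $-2220$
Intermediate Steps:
$Q = -12$ ($Q = 4 \left(\left(2 - 6\right) + 1\right) = 4 \left(-4 + 1\right) = 4 \left(-3\right) = -12$)
$\left(\left(-1007 + 1224\right) - 32\right) Q = \left(\left(-1007 + 1224\right) - 32\right) \left(-12\right) = \left(217 - 32\right) \left(-12\right) = 185 \left(-12\right) = -2220$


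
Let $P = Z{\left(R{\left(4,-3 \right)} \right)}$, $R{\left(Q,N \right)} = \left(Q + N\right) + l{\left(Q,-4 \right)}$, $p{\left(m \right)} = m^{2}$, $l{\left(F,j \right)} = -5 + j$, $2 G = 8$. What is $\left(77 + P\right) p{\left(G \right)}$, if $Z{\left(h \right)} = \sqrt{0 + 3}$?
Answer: $1232 + 16 \sqrt{3} \approx 1259.7$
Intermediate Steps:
$G = 4$ ($G = \frac{1}{2} \cdot 8 = 4$)
$R{\left(Q,N \right)} = -9 + N + Q$ ($R{\left(Q,N \right)} = \left(Q + N\right) - 9 = \left(N + Q\right) - 9 = -9 + N + Q$)
$Z{\left(h \right)} = \sqrt{3}$
$P = \sqrt{3} \approx 1.732$
$\left(77 + P\right) p{\left(G \right)} = \left(77 + \sqrt{3}\right) 4^{2} = \left(77 + \sqrt{3}\right) 16 = 1232 + 16 \sqrt{3}$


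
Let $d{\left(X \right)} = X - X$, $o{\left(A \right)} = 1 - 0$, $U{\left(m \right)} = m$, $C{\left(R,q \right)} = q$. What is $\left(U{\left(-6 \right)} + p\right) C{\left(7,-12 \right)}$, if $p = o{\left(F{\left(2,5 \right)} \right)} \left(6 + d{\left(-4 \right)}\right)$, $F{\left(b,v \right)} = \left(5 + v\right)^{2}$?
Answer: $0$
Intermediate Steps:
$o{\left(A \right)} = 1$ ($o{\left(A \right)} = 1 + 0 = 1$)
$d{\left(X \right)} = 0$
$p = 6$ ($p = 1 \left(6 + 0\right) = 1 \cdot 6 = 6$)
$\left(U{\left(-6 \right)} + p\right) C{\left(7,-12 \right)} = \left(-6 + 6\right) \left(-12\right) = 0 \left(-12\right) = 0$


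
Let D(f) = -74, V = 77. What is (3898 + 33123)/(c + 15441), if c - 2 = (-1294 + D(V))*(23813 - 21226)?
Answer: -37021/3523573 ≈ -0.010507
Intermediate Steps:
c = -3539014 (c = 2 + (-1294 - 74)*(23813 - 21226) = 2 - 1368*2587 = 2 - 3539016 = -3539014)
(3898 + 33123)/(c + 15441) = (3898 + 33123)/(-3539014 + 15441) = 37021/(-3523573) = 37021*(-1/3523573) = -37021/3523573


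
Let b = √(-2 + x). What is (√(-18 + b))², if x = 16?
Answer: -18 + √14 ≈ -14.258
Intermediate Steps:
b = √14 (b = √(-2 + 16) = √14 ≈ 3.7417)
(√(-18 + b))² = (√(-18 + √14))² = -18 + √14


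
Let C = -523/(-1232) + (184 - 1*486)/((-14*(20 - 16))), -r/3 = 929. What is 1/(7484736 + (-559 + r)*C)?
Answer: 88/656943855 ≈ 1.3395e-7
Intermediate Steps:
r = -2787 (r = -3*929 = -2787)
C = 7167/1232 (C = -523*(-1/1232) + (184 - 486)/((-14*4)) = 523/1232 - 302/(-56) = 523/1232 - 302*(-1/56) = 523/1232 + 151/28 = 7167/1232 ≈ 5.8174)
1/(7484736 + (-559 + r)*C) = 1/(7484736 + (-559 - 2787)*(7167/1232)) = 1/(7484736 - 3346*7167/1232) = 1/(7484736 - 1712913/88) = 1/(656943855/88) = 88/656943855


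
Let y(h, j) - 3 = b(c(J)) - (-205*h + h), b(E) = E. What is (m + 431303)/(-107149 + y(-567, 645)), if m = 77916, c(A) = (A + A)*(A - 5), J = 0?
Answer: -509219/222814 ≈ -2.2854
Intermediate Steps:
c(A) = 2*A*(-5 + A) (c(A) = (2*A)*(-5 + A) = 2*A*(-5 + A))
y(h, j) = 3 + 204*h (y(h, j) = 3 + (2*0*(-5 + 0) - (-205*h + h)) = 3 + (2*0*(-5) - (-204)*h) = 3 + (0 + 204*h) = 3 + 204*h)
(m + 431303)/(-107149 + y(-567, 645)) = (77916 + 431303)/(-107149 + (3 + 204*(-567))) = 509219/(-107149 + (3 - 115668)) = 509219/(-107149 - 115665) = 509219/(-222814) = 509219*(-1/222814) = -509219/222814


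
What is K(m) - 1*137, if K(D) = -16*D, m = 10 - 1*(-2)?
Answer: -329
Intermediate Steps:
m = 12 (m = 10 + 2 = 12)
K(m) - 1*137 = -16*12 - 1*137 = -192 - 137 = -329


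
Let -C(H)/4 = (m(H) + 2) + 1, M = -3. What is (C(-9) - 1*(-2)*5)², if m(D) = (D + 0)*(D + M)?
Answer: 188356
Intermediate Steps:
m(D) = D*(-3 + D) (m(D) = (D + 0)*(D - 3) = D*(-3 + D))
C(H) = -12 - 4*H*(-3 + H) (C(H) = -4*((H*(-3 + H) + 2) + 1) = -4*((2 + H*(-3 + H)) + 1) = -4*(3 + H*(-3 + H)) = -12 - 4*H*(-3 + H))
(C(-9) - 1*(-2)*5)² = ((-12 - 4*(-9)*(-3 - 9)) - 1*(-2)*5)² = ((-12 - 4*(-9)*(-12)) + 2*5)² = ((-12 - 432) + 10)² = (-444 + 10)² = (-434)² = 188356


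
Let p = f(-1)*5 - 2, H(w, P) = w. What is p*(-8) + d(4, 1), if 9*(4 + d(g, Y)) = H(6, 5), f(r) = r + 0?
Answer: 158/3 ≈ 52.667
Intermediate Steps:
f(r) = r
d(g, Y) = -10/3 (d(g, Y) = -4 + (⅑)*6 = -4 + ⅔ = -10/3)
p = -7 (p = -1*5 - 2 = -5 - 2 = -7)
p*(-8) + d(4, 1) = -7*(-8) - 10/3 = 56 - 10/3 = 158/3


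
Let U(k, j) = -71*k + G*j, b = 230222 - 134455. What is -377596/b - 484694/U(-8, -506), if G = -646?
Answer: -85029617461/15679164774 ≈ -5.4231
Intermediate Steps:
b = 95767
U(k, j) = -646*j - 71*k (U(k, j) = -71*k - 646*j = -646*j - 71*k)
-377596/b - 484694/U(-8, -506) = -377596/95767 - 484694/(-646*(-506) - 71*(-8)) = -377596*1/95767 - 484694/(326876 + 568) = -377596/95767 - 484694/327444 = -377596/95767 - 484694*1/327444 = -377596/95767 - 242347/163722 = -85029617461/15679164774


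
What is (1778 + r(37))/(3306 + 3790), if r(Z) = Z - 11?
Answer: 451/1774 ≈ 0.25423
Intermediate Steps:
r(Z) = -11 + Z
(1778 + r(37))/(3306 + 3790) = (1778 + (-11 + 37))/(3306 + 3790) = (1778 + 26)/7096 = 1804*(1/7096) = 451/1774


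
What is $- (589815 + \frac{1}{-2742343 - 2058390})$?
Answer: $- \frac{2831544334394}{4800733} \approx -5.8982 \cdot 10^{5}$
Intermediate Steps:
$- (589815 + \frac{1}{-2742343 - 2058390}) = - (589815 + \frac{1}{-4800733}) = - (589815 - \frac{1}{4800733}) = \left(-1\right) \frac{2831544334394}{4800733} = - \frac{2831544334394}{4800733}$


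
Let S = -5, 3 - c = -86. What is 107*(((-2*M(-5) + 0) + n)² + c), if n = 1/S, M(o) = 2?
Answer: 285262/25 ≈ 11410.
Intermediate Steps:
c = 89 (c = 3 - 1*(-86) = 3 + 86 = 89)
n = -⅕ (n = 1/(-5) = -⅕ ≈ -0.20000)
107*(((-2*M(-5) + 0) + n)² + c) = 107*(((-2*2 + 0) - ⅕)² + 89) = 107*(((-4 + 0) - ⅕)² + 89) = 107*((-4 - ⅕)² + 89) = 107*((-21/5)² + 89) = 107*(441/25 + 89) = 107*(2666/25) = 285262/25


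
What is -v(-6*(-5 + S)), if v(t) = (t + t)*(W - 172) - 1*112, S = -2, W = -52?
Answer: 18928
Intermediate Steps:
v(t) = -112 - 448*t (v(t) = (t + t)*(-52 - 172) - 1*112 = (2*t)*(-224) - 112 = -448*t - 112 = -112 - 448*t)
-v(-6*(-5 + S)) = -(-112 - (-2688)*(-5 - 2)) = -(-112 - (-2688)*(-7)) = -(-112 - 448*42) = -(-112 - 18816) = -1*(-18928) = 18928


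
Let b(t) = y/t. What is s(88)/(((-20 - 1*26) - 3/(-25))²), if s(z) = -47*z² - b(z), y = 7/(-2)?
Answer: -40036475625/231547184 ≈ -172.91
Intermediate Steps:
y = -7/2 (y = 7*(-½) = -7/2 ≈ -3.5000)
b(t) = -7/(2*t)
s(z) = -47*z² + 7/(2*z) (s(z) = -47*z² - (-7)/(2*z) = -47*z² + 7/(2*z))
s(88)/(((-20 - 1*26) - 3/(-25))²) = ((½)*(7 - 94*88³)/88)/(((-20 - 1*26) - 3/(-25))²) = ((½)*(1/88)*(7 - 94*681472))/(((-20 - 26) - 3*(-1/25))²) = ((½)*(1/88)*(7 - 64058368))/((-46 + 3/25)²) = ((½)*(1/88)*(-64058361))/((-1147/25)²) = -64058361/(176*1315609/625) = -64058361/176*625/1315609 = -40036475625/231547184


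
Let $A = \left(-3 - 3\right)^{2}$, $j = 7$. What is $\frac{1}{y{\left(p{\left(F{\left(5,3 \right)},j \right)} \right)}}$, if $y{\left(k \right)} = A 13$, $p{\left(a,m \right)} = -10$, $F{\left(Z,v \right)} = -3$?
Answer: $\frac{1}{468} \approx 0.0021368$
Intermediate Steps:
$A = 36$ ($A = \left(-6\right)^{2} = 36$)
$y{\left(k \right)} = 468$ ($y{\left(k \right)} = 36 \cdot 13 = 468$)
$\frac{1}{y{\left(p{\left(F{\left(5,3 \right)},j \right)} \right)}} = \frac{1}{468}$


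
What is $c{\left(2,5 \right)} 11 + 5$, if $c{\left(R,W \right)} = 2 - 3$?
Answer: $-6$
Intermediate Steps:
$c{\left(R,W \right)} = -1$ ($c{\left(R,W \right)} = 2 - 3 = -1$)
$c{\left(2,5 \right)} 11 + 5 = \left(-1\right) 11 + 5 = -11 + 5 = -6$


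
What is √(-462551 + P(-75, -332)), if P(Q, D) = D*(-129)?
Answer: 43*I*√227 ≈ 647.86*I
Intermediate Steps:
P(Q, D) = -129*D
√(-462551 + P(-75, -332)) = √(-462551 - 129*(-332)) = √(-462551 + 42828) = √(-419723) = 43*I*√227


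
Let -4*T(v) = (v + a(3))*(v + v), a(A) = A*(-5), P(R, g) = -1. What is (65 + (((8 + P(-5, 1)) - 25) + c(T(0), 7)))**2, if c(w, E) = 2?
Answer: 2401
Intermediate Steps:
a(A) = -5*A
T(v) = -v*(-15 + v)/2 (T(v) = -(v - 5*3)*(v + v)/4 = -(v - 15)*2*v/4 = -(-15 + v)*2*v/4 = -v*(-15 + v)/2)
(65 + (((8 + P(-5, 1)) - 25) + c(T(0), 7)))**2 = (65 + (((8 - 1) - 25) + 2))**2 = (65 + ((7 - 25) + 2))**2 = (65 + (-18 + 2))**2 = (65 - 16)**2 = 49**2 = 2401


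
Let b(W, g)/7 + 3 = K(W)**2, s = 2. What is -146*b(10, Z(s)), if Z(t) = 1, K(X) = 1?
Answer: 2044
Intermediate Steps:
b(W, g) = -14 (b(W, g) = -21 + 7*1**2 = -21 + 7*1 = -21 + 7 = -14)
-146*b(10, Z(s)) = -146*(-14) = 2044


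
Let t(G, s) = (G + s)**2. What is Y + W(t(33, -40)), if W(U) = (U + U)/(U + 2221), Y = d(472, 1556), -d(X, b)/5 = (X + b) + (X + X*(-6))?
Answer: 1884149/1135 ≈ 1660.0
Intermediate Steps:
d(X, b) = -5*b + 20*X (d(X, b) = -5*((X + b) + (X + X*(-6))) = -5*((X + b) + (X - 6*X)) = -5*((X + b) - 5*X) = -5*(b - 4*X) = -5*b + 20*X)
Y = 1660 (Y = -5*1556 + 20*472 = -7780 + 9440 = 1660)
W(U) = 2*U/(2221 + U) (W(U) = (2*U)/(2221 + U) = 2*U/(2221 + U))
Y + W(t(33, -40)) = 1660 + 2*(33 - 40)**2/(2221 + (33 - 40)**2) = 1660 + 2*(-7)**2/(2221 + (-7)**2) = 1660 + 2*49/(2221 + 49) = 1660 + 2*49/2270 = 1660 + 2*49*(1/2270) = 1660 + 49/1135 = 1884149/1135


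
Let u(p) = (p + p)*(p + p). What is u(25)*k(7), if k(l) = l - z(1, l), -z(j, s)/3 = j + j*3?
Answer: 47500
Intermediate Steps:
u(p) = 4*p² (u(p) = (2*p)*(2*p) = 4*p²)
z(j, s) = -12*j (z(j, s) = -3*(j + j*3) = -3*(j + 3*j) = -12*j)
k(l) = 12 + l (k(l) = l - (-12) = l - 1*(-12) = l + 12 = 12 + l)
u(25)*k(7) = (4*25²)*(12 + 7) = (4*625)*19 = 2500*19 = 47500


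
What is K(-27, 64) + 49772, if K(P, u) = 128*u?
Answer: 57964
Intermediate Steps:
K(-27, 64) + 49772 = 128*64 + 49772 = 8192 + 49772 = 57964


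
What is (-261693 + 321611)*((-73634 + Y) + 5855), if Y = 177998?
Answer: 6604102042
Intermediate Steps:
(-261693 + 321611)*((-73634 + Y) + 5855) = (-261693 + 321611)*((-73634 + 177998) + 5855) = 59918*(104364 + 5855) = 59918*110219 = 6604102042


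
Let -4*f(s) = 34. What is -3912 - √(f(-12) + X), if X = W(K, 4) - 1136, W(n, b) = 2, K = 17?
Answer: -3912 - I*√4570/2 ≈ -3912.0 - 33.801*I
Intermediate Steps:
f(s) = -17/2 (f(s) = -¼*34 = -17/2)
X = -1134 (X = 2 - 1136 = -1134)
-3912 - √(f(-12) + X) = -3912 - √(-17/2 - 1134) = -3912 - √(-2285/2) = -3912 - I*√4570/2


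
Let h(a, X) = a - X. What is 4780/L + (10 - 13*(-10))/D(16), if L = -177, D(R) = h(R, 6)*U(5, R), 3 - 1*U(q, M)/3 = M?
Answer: -62966/2301 ≈ -27.365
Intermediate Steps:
U(q, M) = 9 - 3*M
D(R) = (-6 + R)*(9 - 3*R) (D(R) = (R - 1*6)*(9 - 3*R) = (R - 6)*(9 - 3*R) = (-6 + R)*(9 - 3*R))
4780/L + (10 - 13*(-10))/D(16) = 4780/(-177) + (10 - 13*(-10))/((-3*(-6 + 16)*(-3 + 16))) = 4780*(-1/177) + (10 + 130)/((-3*10*13)) = -4780/177 + 140/(-390) = -4780/177 + 140*(-1/390) = -4780/177 - 14/39 = -62966/2301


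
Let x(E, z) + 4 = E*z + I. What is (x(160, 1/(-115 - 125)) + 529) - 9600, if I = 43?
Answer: -27098/3 ≈ -9032.7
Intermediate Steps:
x(E, z) = 39 + E*z (x(E, z) = -4 + (E*z + 43) = -4 + (43 + E*z) = 39 + E*z)
(x(160, 1/(-115 - 125)) + 529) - 9600 = ((39 + 160/(-115 - 125)) + 529) - 9600 = ((39 + 160/(-240)) + 529) - 9600 = ((39 + 160*(-1/240)) + 529) - 9600 = ((39 - ⅔) + 529) - 9600 = (115/3 + 529) - 9600 = 1702/3 - 9600 = -27098/3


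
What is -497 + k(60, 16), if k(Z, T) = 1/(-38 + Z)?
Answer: -10933/22 ≈ -496.95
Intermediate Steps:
-497 + k(60, 16) = -497 + 1/(-38 + 60) = -497 + 1/22 = -10933/22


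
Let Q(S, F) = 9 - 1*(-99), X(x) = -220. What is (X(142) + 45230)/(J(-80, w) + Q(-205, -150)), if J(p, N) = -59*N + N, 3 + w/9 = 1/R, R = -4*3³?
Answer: 38580/1439 ≈ 26.810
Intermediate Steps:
Q(S, F) = 108 (Q(S, F) = 9 + 99 = 108)
R = -108 (R = -4*27 = -108)
w = -325/12 (w = -27 + 9/(-108) = -27 + 9*(-1/108) = -27 - 1/12 = -325/12 ≈ -27.083)
J(p, N) = -58*N
(X(142) + 45230)/(J(-80, w) + Q(-205, -150)) = (-220 + 45230)/(-58*(-325/12) + 108) = 45010/(9425/6 + 108) = 45010/(10073/6) = 45010*(6/10073) = 38580/1439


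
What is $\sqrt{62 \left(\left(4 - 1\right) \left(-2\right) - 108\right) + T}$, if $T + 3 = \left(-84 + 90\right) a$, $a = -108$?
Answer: $i \sqrt{7719} \approx 87.858 i$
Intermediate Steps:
$T = -651$ ($T = -3 + \left(-84 + 90\right) \left(-108\right) = -3 + 6 \left(-108\right) = -3 - 648 = -651$)
$\sqrt{62 \left(\left(4 - 1\right) \left(-2\right) - 108\right) + T} = \sqrt{62 \left(\left(4 - 1\right) \left(-2\right) - 108\right) - 651} = \sqrt{62 \left(3 \left(-2\right) - 108\right) - 651} = \sqrt{62 \left(-6 - 108\right) - 651} = \sqrt{62 \left(-114\right) - 651} = \sqrt{-7068 - 651} = \sqrt{-7719} = i \sqrt{7719}$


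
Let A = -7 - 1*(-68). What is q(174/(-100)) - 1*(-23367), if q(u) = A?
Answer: 23428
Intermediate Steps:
A = 61 (A = -7 + 68 = 61)
q(u) = 61
q(174/(-100)) - 1*(-23367) = 61 - 1*(-23367) = 61 + 23367 = 23428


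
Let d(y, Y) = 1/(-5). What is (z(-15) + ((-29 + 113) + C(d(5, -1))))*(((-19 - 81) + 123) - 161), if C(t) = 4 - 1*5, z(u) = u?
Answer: -9384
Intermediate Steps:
d(y, Y) = -1/5
C(t) = -1 (C(t) = 4 - 5 = -1)
(z(-15) + ((-29 + 113) + C(d(5, -1))))*(((-19 - 81) + 123) - 161) = (-15 + ((-29 + 113) - 1))*(((-19 - 81) + 123) - 161) = (-15 + (84 - 1))*((-100 + 123) - 161) = (-15 + 83)*(23 - 161) = 68*(-138) = -9384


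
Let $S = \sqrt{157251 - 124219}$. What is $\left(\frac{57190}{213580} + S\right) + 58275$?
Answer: $\frac{1244643169}{21358} + 2 \sqrt{8258} \approx 58457.0$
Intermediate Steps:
$S = 2 \sqrt{8258}$ ($S = \sqrt{33032} = 2 \sqrt{8258} \approx 181.75$)
$\left(\frac{57190}{213580} + S\right) + 58275 = \left(\frac{57190}{213580} + 2 \sqrt{8258}\right) + 58275 = \left(57190 \cdot \frac{1}{213580} + 2 \sqrt{8258}\right) + 58275 = \left(\frac{5719}{21358} + 2 \sqrt{8258}\right) + 58275 = \frac{1244643169}{21358} + 2 \sqrt{8258}$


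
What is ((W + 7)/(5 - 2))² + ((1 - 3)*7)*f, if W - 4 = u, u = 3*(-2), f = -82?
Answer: 10357/9 ≈ 1150.8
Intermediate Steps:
u = -6
W = -2 (W = 4 - 6 = -2)
((W + 7)/(5 - 2))² + ((1 - 3)*7)*f = ((-2 + 7)/(5 - 2))² + ((1 - 3)*7)*(-82) = (5/3)² - 2*7*(-82) = (5*(⅓))² - 14*(-82) = (5/3)² + 1148 = 25/9 + 1148 = 10357/9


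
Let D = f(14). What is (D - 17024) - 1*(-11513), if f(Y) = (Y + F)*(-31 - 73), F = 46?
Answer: -11751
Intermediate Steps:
f(Y) = -4784 - 104*Y (f(Y) = (Y + 46)*(-31 - 73) = (46 + Y)*(-104) = -4784 - 104*Y)
D = -6240 (D = -4784 - 104*14 = -4784 - 1456 = -6240)
(D - 17024) - 1*(-11513) = (-6240 - 17024) - 1*(-11513) = -23264 + 11513 = -11751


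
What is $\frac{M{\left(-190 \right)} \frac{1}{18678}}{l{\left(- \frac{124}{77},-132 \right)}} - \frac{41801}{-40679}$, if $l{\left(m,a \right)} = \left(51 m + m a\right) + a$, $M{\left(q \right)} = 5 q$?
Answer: $\frac{878788711}{828875304} \approx 1.0602$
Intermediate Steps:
$l{\left(m,a \right)} = a + 51 m + a m$ ($l{\left(m,a \right)} = \left(51 m + a m\right) + a = a + 51 m + a m$)
$\frac{M{\left(-190 \right)} \frac{1}{18678}}{l{\left(- \frac{124}{77},-132 \right)}} - \frac{41801}{-40679} = \frac{5 \left(-190\right) \frac{1}{18678}}{-132 + 51 \left(- \frac{124}{77}\right) - 132 \left(- \frac{124}{77}\right)} - \frac{41801}{-40679} = \frac{\left(-950\right) \frac{1}{18678}}{-132 + 51 \left(\left(-124\right) \frac{1}{77}\right) - 132 \left(\left(-124\right) \frac{1}{77}\right)} - - \frac{41801}{40679} = - \frac{475}{9339 \left(-132 + 51 \left(- \frac{124}{77}\right) - - \frac{1488}{7}\right)} + \frac{41801}{40679} = - \frac{475}{9339 \left(-132 - \frac{6324}{77} + \frac{1488}{7}\right)} + \frac{41801}{40679} = - \frac{475}{9339 \left(- \frac{120}{77}\right)} + \frac{41801}{40679} = \left(- \frac{475}{9339}\right) \left(- \frac{77}{120}\right) + \frac{41801}{40679} = \frac{665}{20376} + \frac{41801}{40679} = \frac{878788711}{828875304}$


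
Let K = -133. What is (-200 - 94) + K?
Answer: -427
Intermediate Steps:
(-200 - 94) + K = (-200 - 94) - 133 = -294 - 133 = -427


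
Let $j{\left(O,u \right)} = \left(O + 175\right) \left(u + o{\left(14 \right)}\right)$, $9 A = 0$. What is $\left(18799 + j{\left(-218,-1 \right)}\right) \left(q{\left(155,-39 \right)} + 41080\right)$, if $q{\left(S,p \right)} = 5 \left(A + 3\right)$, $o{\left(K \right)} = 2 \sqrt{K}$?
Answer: $774311990 - 3534170 \sqrt{14} \approx 7.6109 \cdot 10^{8}$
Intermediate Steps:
$A = 0$ ($A = \frac{1}{9} \cdot 0 = 0$)
$j{\left(O,u \right)} = \left(175 + O\right) \left(u + 2 \sqrt{14}\right)$ ($j{\left(O,u \right)} = \left(O + 175\right) \left(u + 2 \sqrt{14}\right) = \left(175 + O\right) \left(u + 2 \sqrt{14}\right)$)
$q{\left(S,p \right)} = 15$ ($q{\left(S,p \right)} = 5 \left(0 + 3\right) = 5 \cdot 3 = 15$)
$\left(18799 + j{\left(-218,-1 \right)}\right) \left(q{\left(155,-39 \right)} + 41080\right) = \left(18799 + \left(175 \left(-1\right) + 350 \sqrt{14} - -218 + 2 \left(-218\right) \sqrt{14}\right)\right) \left(15 + 41080\right) = \left(18799 + \left(-175 + 350 \sqrt{14} + 218 - 436 \sqrt{14}\right)\right) 41095 = \left(18799 + \left(43 - 86 \sqrt{14}\right)\right) 41095 = \left(18842 - 86 \sqrt{14}\right) 41095 = 774311990 - 3534170 \sqrt{14}$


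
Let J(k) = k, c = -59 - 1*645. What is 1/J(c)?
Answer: -1/704 ≈ -0.0014205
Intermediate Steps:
c = -704 (c = -59 - 645 = -704)
1/J(c) = 1/(-704) = -1/704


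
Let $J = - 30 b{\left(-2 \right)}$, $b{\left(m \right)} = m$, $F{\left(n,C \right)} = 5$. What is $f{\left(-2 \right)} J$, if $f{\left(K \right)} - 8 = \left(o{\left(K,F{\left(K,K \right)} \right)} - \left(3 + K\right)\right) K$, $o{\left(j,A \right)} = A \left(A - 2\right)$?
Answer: $-1200$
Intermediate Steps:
$o{\left(j,A \right)} = A \left(-2 + A\right)$
$J = 60$ ($J = \left(-30\right) \left(-2\right) = 60$)
$f{\left(K \right)} = 8 + K \left(12 - K\right)$ ($f{\left(K \right)} = 8 + \left(5 \left(-2 + 5\right) - \left(3 + K\right)\right) K = 8 + \left(5 \cdot 3 - \left(3 + K\right)\right) K = 8 + \left(15 - \left(3 + K\right)\right) K = 8 + \left(12 - K\right) K = 8 + K \left(12 - K\right)$)
$f{\left(-2 \right)} J = \left(8 - \left(-2\right)^{2} + 12 \left(-2\right)\right) 60 = \left(8 - 4 - 24\right) 60 = \left(-20\right) 60 = -1200$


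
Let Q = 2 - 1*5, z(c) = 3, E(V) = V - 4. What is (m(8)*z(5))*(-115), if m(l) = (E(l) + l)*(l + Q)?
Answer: -20700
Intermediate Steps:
E(V) = -4 + V
Q = -3 (Q = 2 - 5 = -3)
m(l) = (-4 + 2*l)*(-3 + l) (m(l) = ((-4 + l) + l)*(l - 3) = (-4 + 2*l)*(-3 + l))
(m(8)*z(5))*(-115) = ((12 - 10*8 + 2*8²)*3)*(-115) = ((12 - 80 + 2*64)*3)*(-115) = ((12 - 80 + 128)*3)*(-115) = (60*3)*(-115) = 180*(-115) = -20700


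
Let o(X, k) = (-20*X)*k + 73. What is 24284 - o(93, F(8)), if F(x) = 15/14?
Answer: 183427/7 ≈ 26204.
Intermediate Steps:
F(x) = 15/14 (F(x) = 15*(1/14) = 15/14)
o(X, k) = 73 - 20*X*k (o(X, k) = -20*X*k + 73 = 73 - 20*X*k)
24284 - o(93, F(8)) = 24284 - (73 - 20*93*15/14) = 24284 - (73 - 13950/7) = 24284 - 1*(-13439/7) = 24284 + 13439/7 = 183427/7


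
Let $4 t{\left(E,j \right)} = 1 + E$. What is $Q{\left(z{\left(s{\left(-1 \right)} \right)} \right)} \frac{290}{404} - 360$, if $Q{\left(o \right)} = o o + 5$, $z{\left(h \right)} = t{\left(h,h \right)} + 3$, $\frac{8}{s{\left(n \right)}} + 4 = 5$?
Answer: $- \frac{1087975}{3232} \approx -336.63$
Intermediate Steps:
$s{\left(n \right)} = 8$ ($s{\left(n \right)} = \frac{8}{-4 + 5} = \frac{8}{1} = 8 \cdot 1 = 8$)
$t{\left(E,j \right)} = \frac{1}{4} + \frac{E}{4}$ ($t{\left(E,j \right)} = \frac{1 + E}{4} = \frac{1}{4} + \frac{E}{4}$)
$z{\left(h \right)} = \frac{13}{4} + \frac{h}{4}$ ($z{\left(h \right)} = \left(\frac{1}{4} + \frac{h}{4}\right) + 3 = \frac{13}{4} + \frac{h}{4}$)
$Q{\left(o \right)} = 5 + o^{2}$ ($Q{\left(o \right)} = o^{2} + 5 = 5 + o^{2}$)
$Q{\left(z{\left(s{\left(-1 \right)} \right)} \right)} \frac{290}{404} - 360 = \left(5 + \left(\frac{13}{4} + \frac{1}{4} \cdot 8\right)^{2}\right) \frac{290}{404} - 360 = \left(5 + \left(\frac{13}{4} + 2\right)^{2}\right) 290 \cdot \frac{1}{404} - 360 = \left(5 + \left(\frac{21}{4}\right)^{2}\right) \frac{145}{202} - 360 = \left(5 + \frac{441}{16}\right) \frac{145}{202} - 360 = \frac{521}{16} \cdot \frac{145}{202} - 360 = \frac{75545}{3232} - 360 = - \frac{1087975}{3232}$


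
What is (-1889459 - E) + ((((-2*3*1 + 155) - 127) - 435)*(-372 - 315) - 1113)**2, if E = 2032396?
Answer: 79869012069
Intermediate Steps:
(-1889459 - E) + ((((-2*3*1 + 155) - 127) - 435)*(-372 - 315) - 1113)**2 = (-1889459 - 1*2032396) + ((((-2*3*1 + 155) - 127) - 435)*(-372 - 315) - 1113)**2 = (-1889459 - 2032396) + ((((-6*1 + 155) - 127) - 435)*(-687) - 1113)**2 = -3921855 + ((((-6 + 155) - 127) - 435)*(-687) - 1113)**2 = -3921855 + (((149 - 127) - 435)*(-687) - 1113)**2 = -3921855 + ((22 - 435)*(-687) - 1113)**2 = -3921855 + (-413*(-687) - 1113)**2 = -3921855 + (283731 - 1113)**2 = -3921855 + 282618**2 = -3921855 + 79872933924 = 79869012069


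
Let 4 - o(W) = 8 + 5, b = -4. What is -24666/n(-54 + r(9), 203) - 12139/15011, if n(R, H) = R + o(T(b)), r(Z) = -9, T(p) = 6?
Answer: 61564553/180132 ≈ 341.77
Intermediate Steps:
o(W) = -9 (o(W) = 4 - (8 + 5) = 4 - 1*13 = 4 - 13 = -9)
n(R, H) = -9 + R (n(R, H) = R - 9 = -9 + R)
-24666/n(-54 + r(9), 203) - 12139/15011 = -24666/(-9 + (-54 - 9)) - 12139/15011 = -24666/(-9 - 63) - 12139*1/15011 = -24666/(-72) - 12139/15011 = -24666*(-1/72) - 12139/15011 = 4111/12 - 12139/15011 = 61564553/180132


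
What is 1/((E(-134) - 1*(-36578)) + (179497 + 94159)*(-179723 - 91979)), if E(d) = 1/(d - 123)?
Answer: -257/19108681405039 ≈ -1.3449e-11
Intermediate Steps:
E(d) = 1/(-123 + d)
1/((E(-134) - 1*(-36578)) + (179497 + 94159)*(-179723 - 91979)) = 1/((1/(-123 - 134) - 1*(-36578)) + (179497 + 94159)*(-179723 - 91979)) = 1/((1/(-257) + 36578) + 273656*(-271702)) = 1/((-1/257 + 36578) - 74352882512) = 1/(9400545/257 - 74352882512) = 1/(-19108681405039/257) = -257/19108681405039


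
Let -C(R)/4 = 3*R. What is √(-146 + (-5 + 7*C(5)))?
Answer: I*√571 ≈ 23.896*I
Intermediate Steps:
C(R) = -12*R
√(-146 + (-5 + 7*C(5))) = √(-146 + (-5 + 7*(-12*5))) = √(-146 + (-5 + 7*(-60))) = √(-146 + (-5 - 420)) = √(-146 - 425) = √(-571) = I*√571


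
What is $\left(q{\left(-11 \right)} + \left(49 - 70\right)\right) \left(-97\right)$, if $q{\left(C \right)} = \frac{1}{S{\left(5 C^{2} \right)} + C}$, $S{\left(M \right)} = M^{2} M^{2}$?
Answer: $\frac{272905650350621}{133974300614} \approx 2037.0$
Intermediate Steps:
$S{\left(M \right)} = M^{4}$
$q{\left(C \right)} = \frac{1}{C + 625 C^{8}}$ ($q{\left(C \right)} = \frac{1}{\left(5 C^{2}\right)^{4} + C} = \frac{1}{625 C^{8} + C} = \frac{1}{C + 625 C^{8}}$)
$\left(q{\left(-11 \right)} + \left(49 - 70\right)\right) \left(-97\right) = \left(\frac{1}{-11 + 625 \left(-11\right)^{8}} + \left(49 - 70\right)\right) \left(-97\right) = \left(\frac{1}{-11 + 625 \cdot 214358881} - 21\right) \left(-97\right) = \left(\frac{1}{-11 + 133974300625} - 21\right) \left(-97\right) = \left(\frac{1}{133974300614} - 21\right) \left(-97\right) = \left(- \frac{2813460312893}{133974300614}\right) \left(-97\right) = \frac{272905650350621}{133974300614}$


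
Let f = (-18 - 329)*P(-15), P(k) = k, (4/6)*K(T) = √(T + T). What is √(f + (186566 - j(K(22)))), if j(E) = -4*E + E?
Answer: √(191771 + 9*√11) ≈ 437.95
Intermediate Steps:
K(T) = 3*√2*√T/2 (K(T) = 3*√(T + T)/2 = 3*√(2*T)/2 = 3*(√2*√T)/2 = 3*√2*√T/2)
j(E) = -3*E
f = 5205 (f = (-18 - 329)*(-15) = -347*(-15) = 5205)
√(f + (186566 - j(K(22)))) = √(5205 + (186566 - (-3)*3*√2*√22/2)) = √(5205 + (186566 - (-3)*3*√11)) = √(5205 + (186566 - (-9)*√11)) = √(5205 + (186566 + 9*√11)) = √(191771 + 9*√11)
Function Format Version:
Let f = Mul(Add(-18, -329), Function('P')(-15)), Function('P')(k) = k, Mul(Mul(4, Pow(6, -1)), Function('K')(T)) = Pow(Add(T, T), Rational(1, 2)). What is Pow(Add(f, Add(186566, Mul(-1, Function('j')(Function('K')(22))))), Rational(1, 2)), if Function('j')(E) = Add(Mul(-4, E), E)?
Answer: Pow(Add(191771, Mul(9, Pow(11, Rational(1, 2)))), Rational(1, 2)) ≈ 437.95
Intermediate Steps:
Function('K')(T) = Mul(Rational(3, 2), Pow(2, Rational(1, 2)), Pow(T, Rational(1, 2))) (Function('K')(T) = Mul(Rational(3, 2), Pow(Add(T, T), Rational(1, 2))) = Mul(Rational(3, 2), Pow(Mul(2, T), Rational(1, 2))) = Mul(Rational(3, 2), Mul(Pow(2, Rational(1, 2)), Pow(T, Rational(1, 2)))) = Mul(Rational(3, 2), Pow(2, Rational(1, 2)), Pow(T, Rational(1, 2))))
Function('j')(E) = Mul(-3, E)
f = 5205 (f = Mul(Add(-18, -329), -15) = Mul(-347, -15) = 5205)
Pow(Add(f, Add(186566, Mul(-1, Function('j')(Function('K')(22))))), Rational(1, 2)) = Pow(Add(5205, Add(186566, Mul(-1, Mul(-3, Mul(Rational(3, 2), Pow(2, Rational(1, 2)), Pow(22, Rational(1, 2))))))), Rational(1, 2)) = Pow(Add(5205, Add(186566, Mul(-1, Mul(-3, Mul(3, Pow(11, Rational(1, 2))))))), Rational(1, 2)) = Pow(Add(5205, Add(186566, Mul(-1, Mul(-9, Pow(11, Rational(1, 2)))))), Rational(1, 2)) = Pow(Add(5205, Add(186566, Mul(9, Pow(11, Rational(1, 2))))), Rational(1, 2)) = Pow(Add(191771, Mul(9, Pow(11, Rational(1, 2)))), Rational(1, 2))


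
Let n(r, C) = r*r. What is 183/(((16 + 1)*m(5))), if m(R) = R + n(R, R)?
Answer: 61/170 ≈ 0.35882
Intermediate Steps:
n(r, C) = r²
m(R) = R + R²
183/(((16 + 1)*m(5))) = 183/(((16 + 1)*(5*(1 + 5)))) = 183/((17*(5*6))) = 183/((17*30)) = 183/510 = 183*(1/510) = 61/170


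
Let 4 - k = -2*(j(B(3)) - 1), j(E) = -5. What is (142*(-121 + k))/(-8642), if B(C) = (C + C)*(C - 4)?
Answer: 9159/4321 ≈ 2.1196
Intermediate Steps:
B(C) = 2*C*(-4 + C) (B(C) = (2*C)*(-4 + C) = 2*C*(-4 + C))
k = -8 (k = 4 - (-2)*(-5 - 1) = 4 - (-2)*(-6) = 4 - 1*12 = 4 - 12 = -8)
(142*(-121 + k))/(-8642) = (142*(-121 - 8))/(-8642) = (142*(-129))*(-1/8642) = -18318*(-1/8642) = 9159/4321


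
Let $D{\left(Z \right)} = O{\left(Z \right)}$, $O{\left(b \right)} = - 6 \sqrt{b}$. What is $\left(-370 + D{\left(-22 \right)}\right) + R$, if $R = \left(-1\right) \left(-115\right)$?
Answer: $-255 - 6 i \sqrt{22} \approx -255.0 - 28.142 i$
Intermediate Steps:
$D{\left(Z \right)} = - 6 \sqrt{Z}$
$R = 115$
$\left(-370 + D{\left(-22 \right)}\right) + R = \left(-370 - 6 \sqrt{-22}\right) + 115 = \left(-370 - 6 i \sqrt{22}\right) + 115 = -255 - 6 i \sqrt{22}$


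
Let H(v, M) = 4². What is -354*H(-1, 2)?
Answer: -5664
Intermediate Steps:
H(v, M) = 16
-354*H(-1, 2) = -354*16 = -5664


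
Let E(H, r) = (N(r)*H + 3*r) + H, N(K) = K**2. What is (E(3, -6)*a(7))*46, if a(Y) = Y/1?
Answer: 29946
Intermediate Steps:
a(Y) = Y (a(Y) = Y*1 = Y)
E(H, r) = H + 3*r + H*r**2 (E(H, r) = (r**2*H + 3*r) + H = (H*r**2 + 3*r) + H = (3*r + H*r**2) + H = H + 3*r + H*r**2)
(E(3, -6)*a(7))*46 = ((3 + 3*(-6) + 3*(-6)**2)*7)*46 = ((3 - 18 + 3*36)*7)*46 = ((3 - 18 + 108)*7)*46 = (93*7)*46 = 651*46 = 29946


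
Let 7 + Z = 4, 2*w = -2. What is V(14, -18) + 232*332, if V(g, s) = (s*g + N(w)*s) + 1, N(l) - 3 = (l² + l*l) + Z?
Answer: 76737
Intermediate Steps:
w = -1 (w = (½)*(-2) = -1)
Z = -3 (Z = -7 + 4 = -3)
N(l) = 2*l² (N(l) = 3 + ((l² + l*l) - 3) = 3 + ((l² + l²) - 3) = 3 + (2*l² - 3) = 3 + (-3 + 2*l²) = 2*l²)
V(g, s) = 1 + 2*s + g*s (V(g, s) = (s*g + (2*(-1)²)*s) + 1 = (g*s + (2*1)*s) + 1 = (g*s + 2*s) + 1 = (2*s + g*s) + 1 = 1 + 2*s + g*s)
V(14, -18) + 232*332 = (1 + 2*(-18) + 14*(-18)) + 232*332 = (1 - 36 - 252) + 77024 = -287 + 77024 = 76737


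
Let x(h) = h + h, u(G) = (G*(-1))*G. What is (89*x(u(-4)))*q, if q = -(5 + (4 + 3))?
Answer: 34176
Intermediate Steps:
u(G) = -G**2 (u(G) = (-G)*G = -G**2)
x(h) = 2*h
q = -12 (q = -(5 + 7) = -1*12 = -12)
(89*x(u(-4)))*q = (89*(2*(-1*(-4)**2)))*(-12) = (89*(2*(-1*16)))*(-12) = (89*(2*(-16)))*(-12) = (89*(-32))*(-12) = -2848*(-12) = 34176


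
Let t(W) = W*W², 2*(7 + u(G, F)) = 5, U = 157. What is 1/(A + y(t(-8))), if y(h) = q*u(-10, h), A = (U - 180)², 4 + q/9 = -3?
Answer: 2/1625 ≈ 0.0012308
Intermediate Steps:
q = -63 (q = -36 + 9*(-3) = -36 - 27 = -63)
u(G, F) = -9/2 (u(G, F) = -7 + (½)*5 = -7 + 5/2 = -9/2)
t(W) = W³
A = 529 (A = (157 - 180)² = (-23)² = 529)
y(h) = 567/2 (y(h) = -63*(-9/2) = 567/2)
1/(A + y(t(-8))) = 1/(529 + 567/2) = 1/(1625/2) = 2/1625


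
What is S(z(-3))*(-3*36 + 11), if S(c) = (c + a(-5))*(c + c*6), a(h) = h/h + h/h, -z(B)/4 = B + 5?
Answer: -32592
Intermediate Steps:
z(B) = -20 - 4*B (z(B) = -4*(B + 5) = -4*(5 + B) = -20 - 4*B)
a(h) = 2 (a(h) = 1 + 1 = 2)
S(c) = 7*c*(2 + c) (S(c) = (c + 2)*(c + c*6) = (2 + c)*(c + 6*c) = (2 + c)*(7*c) = 7*c*(2 + c))
S(z(-3))*(-3*36 + 11) = (7*(-20 - 4*(-3))*(2 + (-20 - 4*(-3))))*(-3*36 + 11) = (7*(-20 + 12)*(2 + (-20 + 12)))*(-108 + 11) = (7*(-8)*(2 - 8))*(-97) = (7*(-8)*(-6))*(-97) = 336*(-97) = -32592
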